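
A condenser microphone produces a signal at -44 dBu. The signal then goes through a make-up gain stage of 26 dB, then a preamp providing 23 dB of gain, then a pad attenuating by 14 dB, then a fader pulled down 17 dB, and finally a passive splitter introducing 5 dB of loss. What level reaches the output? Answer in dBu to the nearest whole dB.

Cascaded gains and losses add directly in dB.
-44 + 26 + 23 − 14 − 17 − 5 = -31 dBu.

-31 dBu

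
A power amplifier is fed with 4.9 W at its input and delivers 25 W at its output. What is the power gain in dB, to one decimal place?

7.1 dB

For a power ratio, dB = 10·log₁₀(P₂/P₁).
10·log₁₀(25/4.9) = 10·log₁₀(5.102) = 7.1 dB.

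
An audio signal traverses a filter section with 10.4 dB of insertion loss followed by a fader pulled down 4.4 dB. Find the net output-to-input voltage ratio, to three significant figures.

0.182

Net gain = (−10.4) + (−4.4) = -14.8 dB.
Voltage ratio = 10^(-14.8/20) = 0.182.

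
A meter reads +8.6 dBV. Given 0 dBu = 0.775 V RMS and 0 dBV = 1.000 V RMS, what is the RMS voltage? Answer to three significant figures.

V = 1.000 V × 10^(+8.6/20).
= 1.000 × 2.692 = 2.69 V.

2.69 V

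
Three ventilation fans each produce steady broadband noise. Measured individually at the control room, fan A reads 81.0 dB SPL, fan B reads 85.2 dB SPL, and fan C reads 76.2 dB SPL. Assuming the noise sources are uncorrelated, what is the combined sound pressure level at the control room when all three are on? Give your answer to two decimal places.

Incoherent sources sum as intensities:
L_total = 10·log₁₀(10^(81.0/10) + 10^(85.2/10) + 10^(76.2/10)) = 10·log₁₀(498700000) = 86.98 dB SPL.

86.98 dB SPL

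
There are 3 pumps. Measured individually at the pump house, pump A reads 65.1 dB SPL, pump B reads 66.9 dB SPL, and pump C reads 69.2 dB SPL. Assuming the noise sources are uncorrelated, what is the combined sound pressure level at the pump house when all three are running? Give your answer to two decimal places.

72.16 dB SPL

Add the sources as powers (linear), then convert back to dB:
L_total = 10·log₁₀(10^(65.1/10) + 10^(66.9/10) + 10^(69.2/10)) = 10·log₁₀(16450000) = 72.16 dB SPL.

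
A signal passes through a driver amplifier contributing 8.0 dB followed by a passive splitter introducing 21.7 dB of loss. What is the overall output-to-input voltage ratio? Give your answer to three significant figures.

Net gain = 8.0 + (−21.7) = -13.7 dB.
Voltage ratio = 10^(-13.7/20) = 0.207.

0.207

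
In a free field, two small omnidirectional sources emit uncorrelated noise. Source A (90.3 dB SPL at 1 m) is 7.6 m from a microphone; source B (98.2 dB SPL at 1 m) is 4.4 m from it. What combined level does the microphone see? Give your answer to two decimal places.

At the listener: L_A = 90.3 − 20·log₁₀(7.6) = 72.684 dB; L_B = 98.2 − 20·log₁₀(4.4) = 85.331 dB.
Combined: 10·log₁₀(10^(72.684/10)+10^(85.331/10)) = 85.56 dB SPL.

85.56 dB SPL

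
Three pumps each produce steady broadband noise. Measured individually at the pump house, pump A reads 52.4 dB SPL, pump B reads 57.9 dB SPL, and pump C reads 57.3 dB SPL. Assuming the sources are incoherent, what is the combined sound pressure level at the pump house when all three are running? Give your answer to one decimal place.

Add the sources as powers (linear), then convert back to dB:
L_total = 10·log₁₀(10^(52.4/10) + 10^(57.9/10) + 10^(57.3/10)) = 10·log₁₀(1327000) = 61.2 dB SPL.

61.2 dB SPL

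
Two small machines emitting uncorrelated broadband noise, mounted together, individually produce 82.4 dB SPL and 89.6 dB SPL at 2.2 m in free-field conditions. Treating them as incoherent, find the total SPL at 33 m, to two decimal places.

66.84 dB SPL

Combined at 2.2 m: 10·log₁₀(10^(82.4/10)+10^(89.6/10)) = 90.357 dB SPL.
Then apply −20·log₁₀(33/2.2) = -23.522 dB → 66.84 dB SPL.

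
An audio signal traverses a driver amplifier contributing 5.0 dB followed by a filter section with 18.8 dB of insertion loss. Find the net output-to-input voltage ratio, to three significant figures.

0.204

Net gain = 5.0 + (−18.8) = -13.8 dB.
Voltage ratio = 10^(-13.8/20) = 0.204.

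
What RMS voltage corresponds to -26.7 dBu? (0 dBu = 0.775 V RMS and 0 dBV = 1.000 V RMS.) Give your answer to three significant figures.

V = 0.775 V × 10^(-26.7/20).
= 0.775 × 0.04624 = 0.0358 V.

0.0358 V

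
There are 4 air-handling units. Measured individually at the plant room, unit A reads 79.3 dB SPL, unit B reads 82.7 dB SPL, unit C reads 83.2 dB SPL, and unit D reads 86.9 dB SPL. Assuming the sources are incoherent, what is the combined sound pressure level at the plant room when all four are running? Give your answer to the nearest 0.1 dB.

89.9 dB SPL

Uncorrelated sources add in intensity (power), not in dB.
L_total = 10·log₁₀(10^(79.3/10) + 10^(82.7/10) + 10^(83.2/10) + 10^(86.9/10)) = 10·log₁₀(970000000) = 89.9 dB SPL.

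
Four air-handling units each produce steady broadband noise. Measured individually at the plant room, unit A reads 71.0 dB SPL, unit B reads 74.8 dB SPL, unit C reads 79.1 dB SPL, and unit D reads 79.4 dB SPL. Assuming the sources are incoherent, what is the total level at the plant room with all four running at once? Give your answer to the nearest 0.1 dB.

83.2 dB SPL

Incoherent sources sum as intensities:
L_total = 10·log₁₀(10^(71.0/10) + 10^(74.8/10) + 10^(79.1/10) + 10^(79.4/10)) = 10·log₁₀(211200000) = 83.2 dB SPL.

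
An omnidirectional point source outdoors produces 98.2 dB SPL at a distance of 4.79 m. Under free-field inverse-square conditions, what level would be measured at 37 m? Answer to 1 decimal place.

80.4 dB SPL

Inverse-square spreading gives ΔL = −20·log₁₀(d₂/d₁).
ΔL = −20·log₁₀(37/4.79) = -17.76 dB, so L₂ = 98.2 + (-17.76) = 80.4 dB SPL.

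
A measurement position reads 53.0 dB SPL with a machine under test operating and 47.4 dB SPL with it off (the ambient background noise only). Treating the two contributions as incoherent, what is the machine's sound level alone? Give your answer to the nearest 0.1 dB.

Subtract intensities: L_src = 10·log₁₀(10^(L_total/10) − 10^(L_bg/10)).
L_src = 10·log₁₀(10^(53.0/10) − 10^(47.4/10)) = 10·log₁₀(144600) = 51.6 dB SPL.

51.6 dB SPL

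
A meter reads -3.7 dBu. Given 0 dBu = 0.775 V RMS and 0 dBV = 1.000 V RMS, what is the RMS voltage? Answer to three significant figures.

0.506 V

V = 0.775 V × 10^(-3.7/20).
= 0.775 × 0.6531 = 0.506 V.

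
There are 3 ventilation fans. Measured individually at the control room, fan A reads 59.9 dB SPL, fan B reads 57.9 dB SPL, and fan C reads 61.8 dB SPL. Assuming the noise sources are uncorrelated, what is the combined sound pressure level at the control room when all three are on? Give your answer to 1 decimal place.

Incoherent sources sum as intensities:
L_total = 10·log₁₀(10^(59.9/10) + 10^(57.9/10) + 10^(61.8/10)) = 10·log₁₀(3107000) = 64.9 dB SPL.

64.9 dB SPL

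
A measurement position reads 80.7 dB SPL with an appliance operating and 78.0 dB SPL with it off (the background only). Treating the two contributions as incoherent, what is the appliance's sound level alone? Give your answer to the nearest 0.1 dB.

77.4 dB SPL

Remove the background by subtracting linear intensities:
L_src = 10·log₁₀(10^(80.7/10) − 10^(78.0/10)) = 10·log₁₀(54390000) = 77.4 dB SPL.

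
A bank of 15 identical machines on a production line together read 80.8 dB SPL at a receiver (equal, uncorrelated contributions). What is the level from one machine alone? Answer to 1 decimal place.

15 equal incoherent sources add 10·log₁₀(15) = 11.76 dB over one source.
L_one = 80.8 − 11.76 = 69.0 dB SPL.

69.0 dB SPL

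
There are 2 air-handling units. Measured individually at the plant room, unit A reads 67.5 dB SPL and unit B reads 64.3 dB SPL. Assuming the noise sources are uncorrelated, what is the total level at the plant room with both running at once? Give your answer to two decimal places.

Incoherent sources sum as intensities:
L_total = 10·log₁₀(10^(67.5/10) + 10^(64.3/10)) = 10·log₁₀(8315000) = 69.20 dB SPL.

69.20 dB SPL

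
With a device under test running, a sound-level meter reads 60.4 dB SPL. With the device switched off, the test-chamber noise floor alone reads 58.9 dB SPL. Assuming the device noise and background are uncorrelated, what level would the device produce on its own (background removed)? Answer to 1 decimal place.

55.1 dB SPL

Background correction is a power subtraction:
L_src = 10·log₁₀(10^(60.4/10) − 10^(58.9/10)) = 10·log₁₀(320200) = 55.1 dB SPL.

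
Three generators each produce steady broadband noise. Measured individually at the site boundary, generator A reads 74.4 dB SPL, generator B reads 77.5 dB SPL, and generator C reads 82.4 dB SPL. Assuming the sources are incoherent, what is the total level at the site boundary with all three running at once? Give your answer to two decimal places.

84.11 dB SPL

Uncorrelated sources add in intensity (power), not in dB.
L_total = 10·log₁₀(10^(74.4/10) + 10^(77.5/10) + 10^(82.4/10)) = 10·log₁₀(257600000) = 84.11 dB SPL.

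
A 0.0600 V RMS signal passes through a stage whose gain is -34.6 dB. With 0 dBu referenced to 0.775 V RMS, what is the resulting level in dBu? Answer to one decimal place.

-56.8 dBu

Input level: 20·log₁₀(0.0600/0.775) = -22.22 dBu.
Output: -22.22 − 34.6 = -56.8 dBu.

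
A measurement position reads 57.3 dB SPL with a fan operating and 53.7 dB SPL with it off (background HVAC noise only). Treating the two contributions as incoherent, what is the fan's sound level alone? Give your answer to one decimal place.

54.8 dB SPL

Remove the background by subtracting linear intensities:
L_src = 10·log₁₀(10^(57.3/10) − 10^(53.7/10)) = 10·log₁₀(302600) = 54.8 dB SPL.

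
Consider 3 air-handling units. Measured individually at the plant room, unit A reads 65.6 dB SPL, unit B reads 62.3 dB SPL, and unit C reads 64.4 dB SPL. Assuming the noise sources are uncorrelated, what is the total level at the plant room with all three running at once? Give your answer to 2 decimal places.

69.08 dB SPL

Add the sources as powers (linear), then convert back to dB:
L_total = 10·log₁₀(10^(65.6/10) + 10^(62.3/10) + 10^(64.4/10)) = 10·log₁₀(8083000) = 69.08 dB SPL.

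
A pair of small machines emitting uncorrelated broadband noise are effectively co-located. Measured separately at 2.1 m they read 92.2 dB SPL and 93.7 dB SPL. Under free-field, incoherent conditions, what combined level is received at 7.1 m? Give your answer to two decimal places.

Combined at 2.1 m: 10·log₁₀(10^(92.2/10)+10^(93.7/10)) = 96.025 dB SPL.
Then apply −20·log₁₀(7.1/2.1) = -10.581 dB → 85.44 dB SPL.

85.44 dB SPL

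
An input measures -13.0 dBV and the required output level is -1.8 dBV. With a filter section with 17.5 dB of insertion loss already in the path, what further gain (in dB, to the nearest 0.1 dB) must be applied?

28.7 dB

The required make-up gain is the shortfall in the dB sum.
G = -1.8 − (-13.0) + 17.5 = 28.7 dB.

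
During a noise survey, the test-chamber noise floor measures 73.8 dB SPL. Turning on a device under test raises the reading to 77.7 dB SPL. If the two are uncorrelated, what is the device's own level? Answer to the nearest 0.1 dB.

Remove the background by subtracting linear intensities:
L_src = 10·log₁₀(10^(77.7/10) − 10^(73.8/10)) = 10·log₁₀(34900000) = 75.4 dB SPL.

75.4 dB SPL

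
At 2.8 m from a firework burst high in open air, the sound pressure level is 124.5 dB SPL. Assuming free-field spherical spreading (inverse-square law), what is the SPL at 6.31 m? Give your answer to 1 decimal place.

117.4 dB SPL

Free-field point source: level drops by 20·log₁₀ of the distance ratio.
ΔL = −20·log₁₀(6.31/2.8) = -7.06 dB, so L₂ = 124.5 + (-7.06) = 117.4 dB SPL.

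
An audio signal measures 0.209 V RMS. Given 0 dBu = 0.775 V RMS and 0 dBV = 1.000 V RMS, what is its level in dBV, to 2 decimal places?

dBV = 20·log₁₀(V / 1.000 V).
20·log₁₀(0.209/1.000) = -13.60 dBV.

-13.60 dBV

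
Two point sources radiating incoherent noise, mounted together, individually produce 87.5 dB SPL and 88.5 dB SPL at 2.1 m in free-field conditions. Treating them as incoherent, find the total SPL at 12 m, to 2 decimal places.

75.90 dB SPL

Combined at 2.1 m: 10·log₁₀(10^(87.5/10)+10^(88.5/10)) = 91.039 dB SPL.
Then apply −20·log₁₀(12/2.1) = -15.139 dB → 75.90 dB SPL.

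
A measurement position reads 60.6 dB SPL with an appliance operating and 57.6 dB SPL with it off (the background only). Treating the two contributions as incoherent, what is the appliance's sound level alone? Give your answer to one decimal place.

57.6 dB SPL

Remove the background by subtracting linear intensities:
L_src = 10·log₁₀(10^(60.6/10) − 10^(57.6/10)) = 10·log₁₀(572700) = 57.6 dB SPL.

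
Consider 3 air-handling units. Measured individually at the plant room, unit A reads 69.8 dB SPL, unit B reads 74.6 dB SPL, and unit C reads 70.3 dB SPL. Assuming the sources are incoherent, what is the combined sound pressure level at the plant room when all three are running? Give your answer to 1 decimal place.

Add the sources as powers (linear), then convert back to dB:
L_total = 10·log₁₀(10^(69.8/10) + 10^(74.6/10) + 10^(70.3/10)) = 10·log₁₀(49110000) = 76.9 dB SPL.

76.9 dB SPL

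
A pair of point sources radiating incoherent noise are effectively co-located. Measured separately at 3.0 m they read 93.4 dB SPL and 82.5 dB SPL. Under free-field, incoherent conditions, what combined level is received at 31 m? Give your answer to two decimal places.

73.45 dB SPL

Combined at 3.0 m: 10·log₁₀(10^(93.4/10)+10^(82.5/10)) = 93.739 dB SPL.
Then apply −20·log₁₀(31/3.0) = -20.285 dB → 73.45 dB SPL.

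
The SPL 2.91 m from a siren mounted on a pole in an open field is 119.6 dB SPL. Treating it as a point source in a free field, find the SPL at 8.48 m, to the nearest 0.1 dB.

110.3 dB SPL

Inverse-square spreading gives ΔL = −20·log₁₀(d₂/d₁).
ΔL = −20·log₁₀(8.48/2.91) = -9.29 dB, so L₂ = 119.6 + (-9.29) = 110.3 dB SPL.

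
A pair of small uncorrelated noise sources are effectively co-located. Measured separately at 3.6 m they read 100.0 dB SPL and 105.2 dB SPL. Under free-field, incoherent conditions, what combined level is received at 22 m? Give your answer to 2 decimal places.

90.62 dB SPL

Combined at 3.6 m: 10·log₁₀(10^(100.0/10)+10^(105.2/10)) = 106.346 dB SPL.
Then apply −20·log₁₀(22/3.6) = -15.722 dB → 90.62 dB SPL.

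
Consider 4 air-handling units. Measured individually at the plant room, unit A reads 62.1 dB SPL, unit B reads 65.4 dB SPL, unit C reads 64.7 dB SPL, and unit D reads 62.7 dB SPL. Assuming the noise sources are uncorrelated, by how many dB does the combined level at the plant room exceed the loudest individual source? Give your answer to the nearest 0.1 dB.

4.6 dB

Add the sources as powers (linear), then convert back to dB:
L_total = 10·log₁₀(10^(62.1/10) + 10^(65.4/10) + 10^(64.7/10) + 10^(62.7/10)) = 69.96 dB SPL.
Excess over the loudest (65.4 dB): 69.96 − 65.4 = 4.6 dB.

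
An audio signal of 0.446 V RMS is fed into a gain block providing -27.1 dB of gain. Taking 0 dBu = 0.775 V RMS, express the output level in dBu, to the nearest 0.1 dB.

Input level: 20·log₁₀(0.446/0.775) = -4.80 dBu.
Output: -4.80 − 27.1 = -31.9 dBu.

-31.9 dBu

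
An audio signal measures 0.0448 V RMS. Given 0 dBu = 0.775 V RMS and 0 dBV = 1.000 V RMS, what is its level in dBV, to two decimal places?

-26.97 dBV

dBV = 20·log₁₀(V / 1.000 V).
20·log₁₀(0.0448/1.000) = -26.97 dBV.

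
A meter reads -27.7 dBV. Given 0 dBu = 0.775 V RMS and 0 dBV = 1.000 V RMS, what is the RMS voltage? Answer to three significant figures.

V = 1.000 V × 10^(-27.7/20).
= 1.000 × 0.04121 = 0.0412 V.

0.0412 V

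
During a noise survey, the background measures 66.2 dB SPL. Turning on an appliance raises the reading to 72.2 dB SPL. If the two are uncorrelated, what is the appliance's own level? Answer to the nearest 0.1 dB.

Remove the background by subtracting linear intensities:
L_src = 10·log₁₀(10^(72.2/10) − 10^(66.2/10)) = 10·log₁₀(12430000) = 70.9 dB SPL.

70.9 dB SPL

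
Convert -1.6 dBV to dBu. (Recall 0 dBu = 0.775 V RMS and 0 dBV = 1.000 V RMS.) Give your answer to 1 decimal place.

The offset between the scales is 20·log₁₀(0.775/1.000) = −2.214 dB.
So dBu = -1.6 + 2.214 = +0.6 dBu.

+0.6 dBu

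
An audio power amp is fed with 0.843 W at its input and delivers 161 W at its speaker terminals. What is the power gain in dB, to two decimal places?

Power ratio → dB uses the 10·log₁₀ form:
10·log₁₀(161/0.843) = 10·log₁₀(191.0) = 22.81 dB.

22.81 dB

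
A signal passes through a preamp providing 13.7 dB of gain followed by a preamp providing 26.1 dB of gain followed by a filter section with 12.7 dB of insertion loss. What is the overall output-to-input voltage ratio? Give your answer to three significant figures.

22.6

Net gain = 13.7 + 26.1 + (−12.7) = 27.1 dB.
Voltage ratio = 10^(27.1/20) = 22.6.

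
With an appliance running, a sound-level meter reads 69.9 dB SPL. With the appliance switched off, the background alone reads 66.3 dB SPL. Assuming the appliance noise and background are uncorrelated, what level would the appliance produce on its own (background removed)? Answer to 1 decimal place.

Subtract intensities: L_src = 10·log₁₀(10^(L_total/10) − 10^(L_bg/10)).
L_src = 10·log₁₀(10^(69.9/10) − 10^(66.3/10)) = 10·log₁₀(5507000) = 67.4 dB SPL.

67.4 dB SPL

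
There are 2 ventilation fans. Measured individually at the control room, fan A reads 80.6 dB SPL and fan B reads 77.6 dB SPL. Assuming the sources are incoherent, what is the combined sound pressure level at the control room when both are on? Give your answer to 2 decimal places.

82.36 dB SPL

Incoherent sources sum as intensities:
L_total = 10·log₁₀(10^(80.6/10) + 10^(77.6/10)) = 10·log₁₀(172400000) = 82.36 dB SPL.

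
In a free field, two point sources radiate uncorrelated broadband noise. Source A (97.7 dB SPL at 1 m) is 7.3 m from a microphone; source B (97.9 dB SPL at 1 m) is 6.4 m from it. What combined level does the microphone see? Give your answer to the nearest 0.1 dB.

84.2 dB SPL

At the listener: L_A = 97.7 − 20·log₁₀(7.3) = 80.43 dB; L_B = 97.9 − 20·log₁₀(6.4) = 81.78 dB.
Combined: 10·log₁₀(10^(80.43/10)+10^(81.78/10)) = 84.2 dB SPL.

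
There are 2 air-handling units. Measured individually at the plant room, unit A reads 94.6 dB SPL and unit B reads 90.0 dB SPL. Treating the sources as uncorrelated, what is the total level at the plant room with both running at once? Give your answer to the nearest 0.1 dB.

95.9 dB SPL

Incoherent sources sum as intensities:
L_total = 10·log₁₀(10^(94.6/10) + 10^(90.0/10)) = 10·log₁₀(3884000000) = 95.9 dB SPL.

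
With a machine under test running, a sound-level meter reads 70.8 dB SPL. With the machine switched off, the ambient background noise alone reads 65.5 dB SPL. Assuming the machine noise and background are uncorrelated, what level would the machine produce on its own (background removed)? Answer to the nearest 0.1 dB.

69.3 dB SPL

Subtract intensities: L_src = 10·log₁₀(10^(L_total/10) − 10^(L_bg/10)).
L_src = 10·log₁₀(10^(70.8/10) − 10^(65.5/10)) = 10·log₁₀(8475000) = 69.3 dB SPL.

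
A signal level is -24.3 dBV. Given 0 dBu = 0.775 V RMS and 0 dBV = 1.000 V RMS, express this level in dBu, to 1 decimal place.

-22.1 dBu

The offset between the scales is 20·log₁₀(0.775/1.000) = −2.214 dB.
So dBu = -24.3 + 2.214 = -22.1 dBu.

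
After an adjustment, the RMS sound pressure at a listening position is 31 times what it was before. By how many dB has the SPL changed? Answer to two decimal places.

29.83 dB

SPL change from a pressure ratio uses the 20·log₁₀ form:
20·log₁₀(31) = 29.83 dB.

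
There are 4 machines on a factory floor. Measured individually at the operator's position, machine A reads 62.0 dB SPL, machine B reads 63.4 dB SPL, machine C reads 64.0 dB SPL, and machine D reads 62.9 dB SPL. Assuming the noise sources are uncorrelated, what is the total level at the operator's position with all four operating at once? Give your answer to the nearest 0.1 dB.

Uncorrelated sources add in intensity (power), not in dB.
L_total = 10·log₁₀(10^(62.0/10) + 10^(63.4/10) + 10^(64.0/10) + 10^(62.9/10)) = 10·log₁₀(8234000) = 69.2 dB SPL.

69.2 dB SPL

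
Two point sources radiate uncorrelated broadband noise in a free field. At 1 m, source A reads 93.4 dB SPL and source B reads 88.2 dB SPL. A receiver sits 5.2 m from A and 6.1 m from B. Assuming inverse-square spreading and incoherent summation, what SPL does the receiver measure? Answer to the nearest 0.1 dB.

At the listener: L_A = 93.4 − 20·log₁₀(5.2) = 79.08 dB; L_B = 88.2 − 20·log₁₀(6.1) = 72.49 dB.
Combined: 10·log₁₀(10^(79.08/10)+10^(72.49/10)) = 79.9 dB SPL.

79.9 dB SPL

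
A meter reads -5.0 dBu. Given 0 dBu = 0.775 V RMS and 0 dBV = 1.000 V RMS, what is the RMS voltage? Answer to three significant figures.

0.436 V

V = 0.775 V × 10^(-5.0/20).
= 0.775 × 0.5623 = 0.436 V.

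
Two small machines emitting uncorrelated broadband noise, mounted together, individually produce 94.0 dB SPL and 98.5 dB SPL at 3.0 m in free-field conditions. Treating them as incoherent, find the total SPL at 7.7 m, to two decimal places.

Combined at 3.0 m: 10·log₁₀(10^(94.0/10)+10^(98.5/10)) = 99.819 dB SPL.
Then apply −20·log₁₀(7.7/3.0) = -8.187 dB → 91.63 dB SPL.

91.63 dB SPL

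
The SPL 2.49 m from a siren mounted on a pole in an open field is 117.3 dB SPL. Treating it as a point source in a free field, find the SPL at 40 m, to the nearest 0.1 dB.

Inverse-square spreading gives ΔL = −20·log₁₀(d₂/d₁).
ΔL = −20·log₁₀(40/2.49) = -24.12 dB, so L₂ = 117.3 + (-24.12) = 93.2 dB SPL.

93.2 dB SPL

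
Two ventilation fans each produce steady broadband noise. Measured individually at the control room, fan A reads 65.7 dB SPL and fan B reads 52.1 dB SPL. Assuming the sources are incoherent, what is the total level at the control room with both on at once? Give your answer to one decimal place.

65.9 dB SPL

Uncorrelated sources add in intensity (power), not in dB.
L_total = 10·log₁₀(10^(65.7/10) + 10^(52.1/10)) = 10·log₁₀(3878000) = 65.9 dB SPL.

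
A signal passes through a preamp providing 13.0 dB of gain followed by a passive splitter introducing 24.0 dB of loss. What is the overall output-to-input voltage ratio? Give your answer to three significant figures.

0.282

Net gain = 13.0 + (−24.0) = -11.0 dB.
Voltage ratio = 10^(-11.0/20) = 0.282.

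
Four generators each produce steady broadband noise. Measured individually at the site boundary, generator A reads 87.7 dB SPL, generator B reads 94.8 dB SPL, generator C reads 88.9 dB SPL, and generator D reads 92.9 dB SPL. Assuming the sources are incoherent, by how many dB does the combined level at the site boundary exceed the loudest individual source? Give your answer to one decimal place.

3.2 dB

Incoherent sources sum as intensities:
L_total = 10·log₁₀(10^(87.7/10) + 10^(94.8/10) + 10^(88.9/10) + 10^(92.9/10)) = 98.02 dB SPL.
Excess over the loudest (94.8 dB): 98.02 − 94.8 = 3.2 dB.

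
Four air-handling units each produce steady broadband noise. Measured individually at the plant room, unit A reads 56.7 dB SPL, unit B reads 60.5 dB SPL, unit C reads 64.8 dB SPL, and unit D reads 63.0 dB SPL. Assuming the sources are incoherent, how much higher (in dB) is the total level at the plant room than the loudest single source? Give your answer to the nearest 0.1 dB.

3.4 dB

Uncorrelated sources add in intensity (power), not in dB.
L_total = 10·log₁₀(10^(56.7/10) + 10^(60.5/10) + 10^(64.8/10) + 10^(63.0/10)) = 68.20 dB SPL.
Excess over the loudest (64.8 dB): 68.20 − 64.8 = 3.4 dB.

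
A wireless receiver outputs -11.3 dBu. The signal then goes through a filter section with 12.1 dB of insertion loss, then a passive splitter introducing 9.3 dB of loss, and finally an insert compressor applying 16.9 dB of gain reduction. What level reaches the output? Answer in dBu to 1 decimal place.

-49.6 dBu

Cascaded gains and losses add directly in dB.
-11.3 − 12.1 − 9.3 − 16.9 = -49.6 dBu.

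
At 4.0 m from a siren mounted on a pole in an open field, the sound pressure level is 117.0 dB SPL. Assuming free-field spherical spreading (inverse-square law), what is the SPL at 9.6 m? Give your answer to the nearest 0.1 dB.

109.4 dB SPL

Free-field point source: level drops by 20·log₁₀ of the distance ratio.
ΔL = −20·log₁₀(9.6/4.0) = -7.60 dB, so L₂ = 117.0 + (-7.60) = 109.4 dB SPL.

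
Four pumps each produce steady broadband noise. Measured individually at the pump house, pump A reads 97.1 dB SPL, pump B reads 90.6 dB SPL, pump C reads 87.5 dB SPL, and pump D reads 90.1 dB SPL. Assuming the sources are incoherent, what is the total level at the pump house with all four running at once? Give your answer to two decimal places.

Add the sources as powers (linear), then convert back to dB:
L_total = 10·log₁₀(10^(97.1/10) + 10^(90.6/10) + 10^(87.5/10) + 10^(90.1/10)) = 10·log₁₀(7862000000) = 98.96 dB SPL.

98.96 dB SPL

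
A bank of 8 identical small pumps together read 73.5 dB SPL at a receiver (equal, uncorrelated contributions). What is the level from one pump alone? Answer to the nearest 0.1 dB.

64.5 dB SPL

8 equal incoherent sources add 10·log₁₀(8) = 9.03 dB over one source.
L_one = 73.5 − 9.03 = 64.5 dB SPL.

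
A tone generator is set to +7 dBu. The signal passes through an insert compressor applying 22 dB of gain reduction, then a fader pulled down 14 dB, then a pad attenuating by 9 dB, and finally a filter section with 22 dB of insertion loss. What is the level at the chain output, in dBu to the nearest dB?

-60 dBu

Gain stages sum in dB:
+7 − 22 − 14 − 9 − 22 = -60 dBu.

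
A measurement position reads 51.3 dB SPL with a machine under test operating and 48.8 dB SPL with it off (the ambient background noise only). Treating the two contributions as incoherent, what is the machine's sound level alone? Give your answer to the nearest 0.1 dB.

Remove the background by subtracting linear intensities:
L_src = 10·log₁₀(10^(51.3/10) − 10^(48.8/10)) = 10·log₁₀(59040) = 47.7 dB SPL.

47.7 dB SPL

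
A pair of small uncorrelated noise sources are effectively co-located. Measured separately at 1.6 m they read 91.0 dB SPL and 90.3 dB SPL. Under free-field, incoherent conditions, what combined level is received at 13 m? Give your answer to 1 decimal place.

75.5 dB SPL

Combined at 1.6 m: 10·log₁₀(10^(91.0/10)+10^(90.3/10)) = 93.67 dB SPL.
Then apply −20·log₁₀(13/1.6) = -18.20 dB → 75.5 dB SPL.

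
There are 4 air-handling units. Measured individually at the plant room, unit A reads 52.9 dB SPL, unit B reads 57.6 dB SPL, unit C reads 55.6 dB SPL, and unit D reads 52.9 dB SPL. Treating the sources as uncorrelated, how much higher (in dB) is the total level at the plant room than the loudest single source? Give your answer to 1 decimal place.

3.6 dB

Incoherent sources sum as intensities:
L_total = 10·log₁₀(10^(52.9/10) + 10^(57.6/10) + 10^(55.6/10) + 10^(52.9/10)) = 61.23 dB SPL.
Excess over the loudest (57.6 dB): 61.23 − 57.6 = 3.6 dB.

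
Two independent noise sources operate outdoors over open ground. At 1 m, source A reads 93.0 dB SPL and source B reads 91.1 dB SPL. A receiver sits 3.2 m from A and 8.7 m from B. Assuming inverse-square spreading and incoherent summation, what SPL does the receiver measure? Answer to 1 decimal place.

83.3 dB SPL

At the listener: L_A = 93.0 − 20·log₁₀(3.2) = 82.90 dB; L_B = 91.1 − 20·log₁₀(8.7) = 72.31 dB.
Combined: 10·log₁₀(10^(82.90/10)+10^(72.31/10)) = 83.3 dB SPL.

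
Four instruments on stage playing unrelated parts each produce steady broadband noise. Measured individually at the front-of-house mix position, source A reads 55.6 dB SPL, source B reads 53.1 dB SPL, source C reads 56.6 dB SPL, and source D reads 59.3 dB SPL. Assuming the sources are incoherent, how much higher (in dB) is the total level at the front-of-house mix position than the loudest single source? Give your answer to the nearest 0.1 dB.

Add the sources as powers (linear), then convert back to dB:
L_total = 10·log₁₀(10^(55.6/10) + 10^(53.1/10) + 10^(56.6/10) + 10^(59.3/10)) = 62.73 dB SPL.
Excess over the loudest (59.3 dB): 62.73 − 59.3 = 3.4 dB.

3.4 dB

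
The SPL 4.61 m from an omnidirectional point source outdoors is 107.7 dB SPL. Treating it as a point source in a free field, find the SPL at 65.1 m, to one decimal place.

84.7 dB SPL

For a point source in a free field, ΔL = −20·log₁₀(d₂/d₁).
ΔL = −20·log₁₀(65.1/4.61) = -23.00 dB, so L₂ = 107.7 + (-23.00) = 84.7 dB SPL.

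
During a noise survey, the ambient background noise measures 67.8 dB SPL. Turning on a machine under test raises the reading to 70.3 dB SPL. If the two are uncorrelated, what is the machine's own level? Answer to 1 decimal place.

66.7 dB SPL

Remove the background by subtracting linear intensities:
L_src = 10·log₁₀(10^(70.3/10) − 10^(67.8/10)) = 10·log₁₀(4690000) = 66.7 dB SPL.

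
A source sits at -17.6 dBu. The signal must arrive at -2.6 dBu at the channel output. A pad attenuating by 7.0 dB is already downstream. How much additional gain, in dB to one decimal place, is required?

22.0 dB

The required make-up gain is the shortfall in the dB sum.
G = -2.6 − (-17.6) + 7.0 = 22.0 dB.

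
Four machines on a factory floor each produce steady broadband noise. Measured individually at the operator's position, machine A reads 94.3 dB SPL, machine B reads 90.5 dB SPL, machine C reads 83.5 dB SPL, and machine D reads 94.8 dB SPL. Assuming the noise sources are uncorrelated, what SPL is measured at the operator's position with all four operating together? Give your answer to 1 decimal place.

98.5 dB SPL

Incoherent sources sum as intensities:
L_total = 10·log₁₀(10^(94.3/10) + 10^(90.5/10) + 10^(83.5/10) + 10^(94.8/10)) = 10·log₁₀(7057000000) = 98.5 dB SPL.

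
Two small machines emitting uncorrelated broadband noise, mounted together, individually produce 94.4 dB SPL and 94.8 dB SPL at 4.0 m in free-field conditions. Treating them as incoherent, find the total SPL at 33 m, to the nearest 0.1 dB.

Combined at 4.0 m: 10·log₁₀(10^(94.4/10)+10^(94.8/10)) = 97.61 dB SPL.
Then apply −20·log₁₀(33/4.0) = -18.33 dB → 79.3 dB SPL.

79.3 dB SPL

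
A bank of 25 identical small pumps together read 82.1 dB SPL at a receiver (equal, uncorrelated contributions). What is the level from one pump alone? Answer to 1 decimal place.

25 equal incoherent sources add 10·log₁₀(25) = 13.98 dB over one source.
L_one = 82.1 − 13.98 = 68.1 dB SPL.

68.1 dB SPL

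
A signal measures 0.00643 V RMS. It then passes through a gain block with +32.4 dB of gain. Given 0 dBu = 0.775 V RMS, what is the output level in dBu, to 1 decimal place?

-9.2 dBu

Input level: 20·log₁₀(0.00643/0.775) = -41.62 dBu.
Output: -41.62 + 32.4 = -9.2 dBu.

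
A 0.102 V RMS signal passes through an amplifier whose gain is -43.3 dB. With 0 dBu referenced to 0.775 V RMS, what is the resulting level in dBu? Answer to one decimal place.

Input level: 20·log₁₀(0.102/0.775) = -17.61 dBu.
Output: -17.61 − 43.3 = -60.9 dBu.

-60.9 dBu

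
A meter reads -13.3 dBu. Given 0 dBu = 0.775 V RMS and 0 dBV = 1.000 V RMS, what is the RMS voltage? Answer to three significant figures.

V = 0.775 V × 10^(-13.3/20).
= 0.775 × 0.2163 = 0.168 V.

0.168 V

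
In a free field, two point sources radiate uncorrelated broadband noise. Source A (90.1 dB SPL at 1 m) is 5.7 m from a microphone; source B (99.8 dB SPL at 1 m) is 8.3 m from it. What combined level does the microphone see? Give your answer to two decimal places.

82.31 dB SPL

At the listener: L_A = 90.1 − 20·log₁₀(5.7) = 74.983 dB; L_B = 99.8 − 20·log₁₀(8.3) = 81.418 dB.
Combined: 10·log₁₀(10^(74.983/10)+10^(81.418/10)) = 82.31 dB SPL.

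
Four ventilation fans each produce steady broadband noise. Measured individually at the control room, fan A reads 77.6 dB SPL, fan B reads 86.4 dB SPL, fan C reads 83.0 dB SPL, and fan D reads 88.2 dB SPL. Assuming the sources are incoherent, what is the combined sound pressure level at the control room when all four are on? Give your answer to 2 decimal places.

91.32 dB SPL

Add the sources as powers (linear), then convert back to dB:
L_total = 10·log₁₀(10^(77.6/10) + 10^(86.4/10) + 10^(83.0/10) + 10^(88.2/10)) = 10·log₁₀(1354000000) = 91.32 dB SPL.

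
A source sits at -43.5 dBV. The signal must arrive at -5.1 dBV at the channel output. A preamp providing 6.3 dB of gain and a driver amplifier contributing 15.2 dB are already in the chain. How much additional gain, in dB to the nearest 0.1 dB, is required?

16.9 dB

The required make-up gain is the shortfall in the dB sum.
G = -5.1 − (-43.5) − 6.3 − 15.2 = 16.9 dB.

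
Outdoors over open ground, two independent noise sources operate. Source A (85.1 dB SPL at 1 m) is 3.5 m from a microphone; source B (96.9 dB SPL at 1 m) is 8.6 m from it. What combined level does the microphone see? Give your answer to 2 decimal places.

79.67 dB SPL

At the listener: L_A = 85.1 − 20·log₁₀(3.5) = 74.219 dB; L_B = 96.9 − 20·log₁₀(8.6) = 78.210 dB.
Combined: 10·log₁₀(10^(74.219/10)+10^(78.210/10)) = 79.67 dB SPL.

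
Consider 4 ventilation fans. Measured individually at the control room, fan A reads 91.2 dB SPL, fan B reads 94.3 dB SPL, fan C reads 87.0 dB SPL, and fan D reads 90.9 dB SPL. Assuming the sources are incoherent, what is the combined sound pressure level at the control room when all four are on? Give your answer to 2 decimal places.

Uncorrelated sources add in intensity (power), not in dB.
L_total = 10·log₁₀(10^(91.2/10) + 10^(94.3/10) + 10^(87.0/10) + 10^(90.9/10)) = 10·log₁₀(5741000000) = 97.59 dB SPL.

97.59 dB SPL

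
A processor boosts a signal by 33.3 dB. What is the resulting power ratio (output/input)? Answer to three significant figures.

Power ratio = 10^(dB/10).
10^(33.3/10) = 10^(3.330) = 2140.

2140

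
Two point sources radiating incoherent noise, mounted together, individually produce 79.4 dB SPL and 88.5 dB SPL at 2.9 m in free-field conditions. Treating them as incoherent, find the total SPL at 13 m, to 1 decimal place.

Combined at 2.9 m: 10·log₁₀(10^(79.4/10)+10^(88.5/10)) = 89.00 dB SPL.
Then apply −20·log₁₀(13/2.9) = -13.03 dB → 76.0 dB SPL.

76.0 dB SPL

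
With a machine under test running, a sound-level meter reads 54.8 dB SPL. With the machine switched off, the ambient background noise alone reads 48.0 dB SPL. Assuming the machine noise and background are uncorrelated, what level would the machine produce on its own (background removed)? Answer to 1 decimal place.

Remove the background by subtracting linear intensities:
L_src = 10·log₁₀(10^(54.8/10) − 10^(48.0/10)) = 10·log₁₀(238900) = 53.8 dB SPL.

53.8 dB SPL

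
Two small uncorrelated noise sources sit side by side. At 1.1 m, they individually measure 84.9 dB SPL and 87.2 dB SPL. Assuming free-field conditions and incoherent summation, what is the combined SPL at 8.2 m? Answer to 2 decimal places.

Combined at 1.1 m: 10·log₁₀(10^(84.9/10)+10^(87.2/10)) = 89.211 dB SPL.
Then apply −20·log₁₀(8.2/1.1) = -17.448 dB → 71.76 dB SPL.

71.76 dB SPL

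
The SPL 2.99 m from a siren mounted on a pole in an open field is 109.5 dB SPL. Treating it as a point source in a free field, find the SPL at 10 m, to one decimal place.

99.0 dB SPL

For a point source in a free field, ΔL = −20·log₁₀(d₂/d₁).
ΔL = −20·log₁₀(10/2.99) = -10.49 dB, so L₂ = 109.5 + (-10.49) = 99.0 dB SPL.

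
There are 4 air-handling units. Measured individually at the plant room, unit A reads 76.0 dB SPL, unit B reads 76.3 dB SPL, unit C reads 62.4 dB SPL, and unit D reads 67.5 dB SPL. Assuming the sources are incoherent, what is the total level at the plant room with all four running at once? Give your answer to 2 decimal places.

Incoherent sources sum as intensities:
L_total = 10·log₁₀(10^(76.0/10) + 10^(76.3/10) + 10^(62.4/10) + 10^(67.5/10)) = 10·log₁₀(89830000) = 79.53 dB SPL.

79.53 dB SPL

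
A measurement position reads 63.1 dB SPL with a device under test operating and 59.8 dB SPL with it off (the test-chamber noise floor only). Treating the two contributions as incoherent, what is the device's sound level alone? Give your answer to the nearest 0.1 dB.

Background correction is a power subtraction:
L_src = 10·log₁₀(10^(63.1/10) − 10^(59.8/10)) = 10·log₁₀(1087000) = 60.4 dB SPL.

60.4 dB SPL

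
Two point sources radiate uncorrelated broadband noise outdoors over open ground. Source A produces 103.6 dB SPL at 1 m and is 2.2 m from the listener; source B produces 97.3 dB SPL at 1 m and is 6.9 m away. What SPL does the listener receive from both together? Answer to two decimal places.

At the listener: L_A = 103.6 − 20·log₁₀(2.2) = 96.752 dB; L_B = 97.3 − 20·log₁₀(6.9) = 80.523 dB.
Combined: 10·log₁₀(10^(96.752/10)+10^(80.523/10)) = 96.85 dB SPL.

96.85 dB SPL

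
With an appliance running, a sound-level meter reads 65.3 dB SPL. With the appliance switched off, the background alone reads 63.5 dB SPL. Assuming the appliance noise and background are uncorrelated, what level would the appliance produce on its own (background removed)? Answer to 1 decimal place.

60.6 dB SPL

Background correction is a power subtraction:
L_src = 10·log₁₀(10^(65.3/10) − 10^(63.5/10)) = 10·log₁₀(1150000) = 60.6 dB SPL.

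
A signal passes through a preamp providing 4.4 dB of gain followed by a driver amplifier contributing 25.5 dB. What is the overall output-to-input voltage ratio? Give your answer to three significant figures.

31.3

Net gain = 4.4 + 25.5 = 29.9 dB.
Voltage ratio = 10^(29.9/20) = 31.3.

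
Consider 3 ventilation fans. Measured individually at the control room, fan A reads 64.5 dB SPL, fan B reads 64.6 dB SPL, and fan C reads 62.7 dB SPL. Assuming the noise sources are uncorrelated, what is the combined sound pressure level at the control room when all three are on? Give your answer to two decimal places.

68.79 dB SPL

Incoherent sources sum as intensities:
L_total = 10·log₁₀(10^(64.5/10) + 10^(64.6/10) + 10^(62.7/10)) = 10·log₁₀(7565000) = 68.79 dB SPL.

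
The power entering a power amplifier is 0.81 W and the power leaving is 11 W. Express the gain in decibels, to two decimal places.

For a power ratio, dB = 10·log₁₀(P₂/P₁).
10·log₁₀(11/0.81) = 10·log₁₀(13.58) = 11.33 dB.

11.33 dB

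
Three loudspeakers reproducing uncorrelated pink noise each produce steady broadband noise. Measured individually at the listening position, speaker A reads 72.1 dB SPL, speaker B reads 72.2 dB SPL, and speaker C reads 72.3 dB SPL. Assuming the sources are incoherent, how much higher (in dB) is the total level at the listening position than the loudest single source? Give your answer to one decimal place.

Incoherent sources sum as intensities:
L_total = 10·log₁₀(10^(72.1/10) + 10^(72.2/10) + 10^(72.3/10)) = 76.97 dB SPL.
Excess over the loudest (72.3 dB): 76.97 − 72.3 = 4.7 dB.

4.7 dB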